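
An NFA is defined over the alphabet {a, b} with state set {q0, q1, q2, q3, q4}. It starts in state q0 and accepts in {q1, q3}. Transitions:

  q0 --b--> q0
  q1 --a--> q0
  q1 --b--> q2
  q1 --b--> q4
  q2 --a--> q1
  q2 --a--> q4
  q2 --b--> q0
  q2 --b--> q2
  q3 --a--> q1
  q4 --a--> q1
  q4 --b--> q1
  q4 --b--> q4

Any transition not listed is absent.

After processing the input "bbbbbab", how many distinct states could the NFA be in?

0

Start in {q0}.
Read 'b': {q0} → {q0}.
Read 'b': {q0} → {q0}.
Read 'b': {q0} → {q0}.
Read 'b': {q0} → {q0}.
Read 'b': {q0} → {q0}.
Read 'a': {q0} → ∅.
The set is empty and remains empty for the remaining 1 symbol.
That set has 0 states.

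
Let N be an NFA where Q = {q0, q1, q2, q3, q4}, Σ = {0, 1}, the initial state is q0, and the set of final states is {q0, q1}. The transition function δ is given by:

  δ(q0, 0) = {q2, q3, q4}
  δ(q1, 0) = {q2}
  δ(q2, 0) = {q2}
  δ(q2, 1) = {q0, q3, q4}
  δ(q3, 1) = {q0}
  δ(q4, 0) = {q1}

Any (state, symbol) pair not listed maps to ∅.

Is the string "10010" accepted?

No

Start in {q0}.
Read '1': q0→∅; now ∅.
The set is empty and remains empty for the remaining 4 symbols.
The final set ∅ contains no accepting state.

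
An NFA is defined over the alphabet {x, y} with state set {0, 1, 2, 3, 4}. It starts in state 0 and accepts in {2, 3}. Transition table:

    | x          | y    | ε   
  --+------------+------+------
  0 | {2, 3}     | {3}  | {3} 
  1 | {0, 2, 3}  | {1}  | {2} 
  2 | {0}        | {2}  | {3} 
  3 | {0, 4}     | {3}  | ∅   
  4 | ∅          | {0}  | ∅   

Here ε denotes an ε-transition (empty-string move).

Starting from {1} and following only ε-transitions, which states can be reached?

{1, 2, 3}

Begin with {1}.
ε-move 1 → 2; add 2.
ε-move 2 → 3; add 3.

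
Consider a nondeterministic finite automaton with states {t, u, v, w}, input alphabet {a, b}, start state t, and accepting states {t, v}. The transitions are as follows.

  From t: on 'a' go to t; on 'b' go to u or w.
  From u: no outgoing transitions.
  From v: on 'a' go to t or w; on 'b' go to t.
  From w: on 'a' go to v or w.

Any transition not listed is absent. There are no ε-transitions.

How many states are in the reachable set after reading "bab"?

1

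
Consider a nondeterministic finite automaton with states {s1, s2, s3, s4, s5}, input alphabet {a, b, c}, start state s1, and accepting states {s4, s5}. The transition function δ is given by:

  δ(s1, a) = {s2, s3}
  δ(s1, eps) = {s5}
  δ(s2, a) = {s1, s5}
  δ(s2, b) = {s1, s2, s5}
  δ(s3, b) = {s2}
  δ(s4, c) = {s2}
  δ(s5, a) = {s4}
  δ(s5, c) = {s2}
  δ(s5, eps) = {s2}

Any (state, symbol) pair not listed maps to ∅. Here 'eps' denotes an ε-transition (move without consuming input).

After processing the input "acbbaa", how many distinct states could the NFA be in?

Start: ε-closure({s1}) = {s1, s2, s5}.
Read 'a': s1→{s2, s3}, s2→{s1, s5}, s5→{s4}; now {s1, s2, s3, s4, s5}.
Read 'c': s1→∅, s2→∅, s3→∅, s4→{s2}, s5→{s2}; now {s2}.
Read 'b': s2→{s1, s2, s5}; now {s1, s2, s5}.
Read 'b': s1→∅, s2→{s1, s2, s5}, s5→∅; now {s1, s2, s5}.
Read 'a': s1→{s2, s3}, s2→{s1, s5}, s5→{s4}; now {s1, s2, s3, s4, s5}.
Read 'a': s1→{s2, s3}, s2→{s1, s5}, s3→∅, s4→∅, s5→{s4}; now {s1, s2, s3, s4, s5}.
That set has 5 states.

5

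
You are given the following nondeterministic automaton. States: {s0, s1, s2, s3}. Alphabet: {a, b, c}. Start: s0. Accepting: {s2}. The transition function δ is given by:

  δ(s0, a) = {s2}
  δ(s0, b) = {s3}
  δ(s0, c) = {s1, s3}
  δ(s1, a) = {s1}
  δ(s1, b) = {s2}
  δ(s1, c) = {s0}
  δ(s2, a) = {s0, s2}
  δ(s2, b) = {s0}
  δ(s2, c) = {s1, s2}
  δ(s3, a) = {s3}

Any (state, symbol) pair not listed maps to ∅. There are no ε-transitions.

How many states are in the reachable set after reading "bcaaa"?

Start in {s0}.
Read 'b': s0→{s3}; now {s3}.
Read 'c': s3→∅; now ∅.
The set is empty and remains empty for the remaining 3 symbols.
That set has 0 states.

0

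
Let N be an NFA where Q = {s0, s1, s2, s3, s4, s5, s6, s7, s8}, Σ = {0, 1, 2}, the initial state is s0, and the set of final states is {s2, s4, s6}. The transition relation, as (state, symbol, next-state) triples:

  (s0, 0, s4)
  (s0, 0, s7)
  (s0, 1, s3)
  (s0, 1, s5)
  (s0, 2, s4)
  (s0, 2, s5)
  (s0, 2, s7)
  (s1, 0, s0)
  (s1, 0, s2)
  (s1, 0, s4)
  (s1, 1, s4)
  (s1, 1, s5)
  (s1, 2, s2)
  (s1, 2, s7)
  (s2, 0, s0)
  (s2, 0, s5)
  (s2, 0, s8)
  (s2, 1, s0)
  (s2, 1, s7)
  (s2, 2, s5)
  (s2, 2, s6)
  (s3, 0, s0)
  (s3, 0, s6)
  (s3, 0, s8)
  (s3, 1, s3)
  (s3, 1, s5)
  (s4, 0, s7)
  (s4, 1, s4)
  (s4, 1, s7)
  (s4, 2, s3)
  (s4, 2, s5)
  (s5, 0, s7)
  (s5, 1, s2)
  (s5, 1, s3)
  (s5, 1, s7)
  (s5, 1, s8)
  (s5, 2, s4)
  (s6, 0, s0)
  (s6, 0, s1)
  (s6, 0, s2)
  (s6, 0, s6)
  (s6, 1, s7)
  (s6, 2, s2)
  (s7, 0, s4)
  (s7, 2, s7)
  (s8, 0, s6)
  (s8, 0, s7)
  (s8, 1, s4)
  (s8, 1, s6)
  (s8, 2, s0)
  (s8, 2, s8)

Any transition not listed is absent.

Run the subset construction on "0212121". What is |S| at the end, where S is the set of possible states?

Start in {s0}.
Read '0': s0→{s4, s7}; now {s4, s7}.
Read '2': s4→{s3, s5}, s7→{s7}; now {s3, s5, s7}.
Read '1': s3→{s3, s5}, s5→{s2, s3, s7, s8}, s7→∅; now {s2, s3, s5, s7, s8}.
Read '2': s2→{s5, s6}, s3→∅, s5→{s4}, s7→{s7}, s8→{s0, s8}; now {s0, s4, s5, s6, s7, s8}.
Read '1': s0→{s3, s5}, s4→{s4, s7}, s5→{s2, s3, s7, s8}, s6→{s7}, s7→∅, s8→{s4, s6}; now {s2, s3, s4, s5, s6, s7, s8}.
Read '2': s2→{s5, s6}, s3→∅, s4→{s3, s5}, s5→{s4}, s6→{s2}, s7→{s7}, s8→{s0, s8}; now {s0, s2, s3, s4, s5, s6, s7, s8}.
Read '1': s0→{s3, s5}, s2→{s0, s7}, s3→{s3, s5}, s4→{s4, s7}, s5→{s2, s3, s7, s8}, s6→{s7}, s7→∅, s8→{s4, s6}; now {s0, s2, s3, s4, s5, s6, s7, s8}.
That set has 8 states.

8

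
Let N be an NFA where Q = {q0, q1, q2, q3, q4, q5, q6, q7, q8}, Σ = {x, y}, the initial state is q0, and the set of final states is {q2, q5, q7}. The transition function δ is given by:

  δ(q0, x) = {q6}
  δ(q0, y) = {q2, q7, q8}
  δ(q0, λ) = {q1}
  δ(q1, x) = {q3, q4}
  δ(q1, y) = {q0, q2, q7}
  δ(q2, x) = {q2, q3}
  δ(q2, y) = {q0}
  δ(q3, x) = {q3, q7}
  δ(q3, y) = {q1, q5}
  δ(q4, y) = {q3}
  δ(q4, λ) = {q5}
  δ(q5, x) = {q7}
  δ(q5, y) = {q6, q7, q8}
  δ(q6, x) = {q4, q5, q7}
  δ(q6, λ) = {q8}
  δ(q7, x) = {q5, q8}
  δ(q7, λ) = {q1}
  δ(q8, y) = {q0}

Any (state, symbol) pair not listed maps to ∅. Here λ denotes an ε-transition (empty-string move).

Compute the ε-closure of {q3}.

{q3}

Begin with {q3}.
No ε-moves leave this set, so the closure equals the set itself.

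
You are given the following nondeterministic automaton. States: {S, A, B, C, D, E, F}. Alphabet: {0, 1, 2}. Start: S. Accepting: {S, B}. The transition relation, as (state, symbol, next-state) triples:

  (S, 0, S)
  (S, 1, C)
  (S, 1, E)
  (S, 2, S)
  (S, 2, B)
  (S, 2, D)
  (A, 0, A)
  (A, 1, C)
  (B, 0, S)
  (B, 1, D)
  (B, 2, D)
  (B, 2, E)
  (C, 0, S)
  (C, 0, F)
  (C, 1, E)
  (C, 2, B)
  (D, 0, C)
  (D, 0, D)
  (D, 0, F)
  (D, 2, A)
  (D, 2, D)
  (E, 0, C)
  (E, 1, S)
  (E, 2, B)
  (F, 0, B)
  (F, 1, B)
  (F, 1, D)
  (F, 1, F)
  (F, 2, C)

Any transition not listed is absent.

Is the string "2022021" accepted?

No

Start in {S}.
Read '2': S→{S, B, D}; now {S, B, D}.
Read '0': S→{S}, B→{S}, D→{C, D, F}; now {S, C, D, F}.
Read '2': S→{S, B, D}, C→{B}, D→{A, D}, F→{C}; now {S, A, B, C, D}.
Read '2': S→{S, B, D}, A→∅, B→{D, E}, C→{B}, D→{A, D}; now {S, A, B, D, E}.
Read '0': S→{S}, A→{A}, B→{S}, D→{C, D, F}, E→{C}; now {S, A, C, D, F}.
Read '2': S→{S, B, D}, A→∅, C→{B}, D→{A, D}, F→{C}; now {S, A, B, C, D}.
Read '1': S→{C, E}, A→{C}, B→{D}, C→{E}, D→∅; now {C, D, E}.
The final set {C, D, E} contains no accepting state.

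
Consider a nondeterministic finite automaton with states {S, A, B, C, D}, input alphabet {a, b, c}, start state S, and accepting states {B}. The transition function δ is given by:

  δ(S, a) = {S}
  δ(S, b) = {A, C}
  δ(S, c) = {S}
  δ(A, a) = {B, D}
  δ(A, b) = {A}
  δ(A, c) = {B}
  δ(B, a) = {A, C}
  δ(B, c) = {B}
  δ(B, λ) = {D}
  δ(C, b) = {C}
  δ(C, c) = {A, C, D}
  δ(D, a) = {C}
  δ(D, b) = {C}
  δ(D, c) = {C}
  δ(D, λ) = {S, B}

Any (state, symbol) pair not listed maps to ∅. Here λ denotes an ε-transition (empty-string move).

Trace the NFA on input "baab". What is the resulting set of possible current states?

{A, C}

Start in {S}.
Read 'b': {S} → {A, C}.
Read 'a': {A, C} → {S, B, D}.
Read 'a': {S, B, D} → {S, A, C}.
Read 'b': {S, A, C} → {A, C}.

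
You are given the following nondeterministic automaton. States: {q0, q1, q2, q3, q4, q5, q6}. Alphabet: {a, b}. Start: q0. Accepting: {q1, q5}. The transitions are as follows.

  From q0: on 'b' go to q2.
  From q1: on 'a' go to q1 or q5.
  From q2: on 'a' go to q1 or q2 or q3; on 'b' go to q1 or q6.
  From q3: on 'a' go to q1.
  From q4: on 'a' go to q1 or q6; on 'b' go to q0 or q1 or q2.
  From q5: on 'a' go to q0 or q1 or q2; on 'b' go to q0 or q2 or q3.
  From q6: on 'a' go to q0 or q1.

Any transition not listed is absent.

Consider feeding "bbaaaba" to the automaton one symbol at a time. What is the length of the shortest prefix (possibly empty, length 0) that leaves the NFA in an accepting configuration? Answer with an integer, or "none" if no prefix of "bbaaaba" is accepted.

2

Start in {q0}.
Read 'b': q0→{q2}; now {q2}.
Read 'b': q2→{q1, q6}; now {q1, q6}.
None of the earlier sets intersect F, but {q1, q6} does.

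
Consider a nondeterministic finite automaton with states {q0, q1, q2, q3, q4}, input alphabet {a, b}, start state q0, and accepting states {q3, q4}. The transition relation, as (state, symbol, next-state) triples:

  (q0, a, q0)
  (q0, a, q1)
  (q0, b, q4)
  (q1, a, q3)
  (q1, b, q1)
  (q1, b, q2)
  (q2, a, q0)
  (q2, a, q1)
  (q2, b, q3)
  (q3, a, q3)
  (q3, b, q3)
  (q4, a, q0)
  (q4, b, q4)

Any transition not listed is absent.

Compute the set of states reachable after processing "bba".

Start in {q0}.
Read 'b': {q0} → {q4}.
Read 'b': {q4} → {q4}.
Read 'a': {q4} → {q0}.

{q0}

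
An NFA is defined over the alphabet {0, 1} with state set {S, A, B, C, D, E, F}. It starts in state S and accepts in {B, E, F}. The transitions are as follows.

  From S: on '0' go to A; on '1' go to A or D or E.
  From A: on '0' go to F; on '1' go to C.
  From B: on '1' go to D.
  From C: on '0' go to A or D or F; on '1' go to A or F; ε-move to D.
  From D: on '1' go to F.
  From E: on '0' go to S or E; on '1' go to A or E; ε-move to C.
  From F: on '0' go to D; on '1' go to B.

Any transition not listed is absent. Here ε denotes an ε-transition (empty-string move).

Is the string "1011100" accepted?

Start in {S}.
Read '1': {S} → {A, C, D, E}.
Read '0': {A, C, D, E} → {S, A, C, D, E, F}.
Read '1': {S, A, C, D, E, F} → {A, B, C, D, E, F}.
Read '1': {A, B, C, D, E, F} → {A, B, C, D, E, F}.
Read '1': {A, B, C, D, E, F} → {A, B, C, D, E, F}.
Read '0': {A, B, C, D, E, F} → {S, A, C, D, E, F}.
Read '0': {S, A, C, D, E, F} → {S, A, C, D, E, F}.
The final set {S, A, C, D, E, F} contains the accepting states E, F.

Yes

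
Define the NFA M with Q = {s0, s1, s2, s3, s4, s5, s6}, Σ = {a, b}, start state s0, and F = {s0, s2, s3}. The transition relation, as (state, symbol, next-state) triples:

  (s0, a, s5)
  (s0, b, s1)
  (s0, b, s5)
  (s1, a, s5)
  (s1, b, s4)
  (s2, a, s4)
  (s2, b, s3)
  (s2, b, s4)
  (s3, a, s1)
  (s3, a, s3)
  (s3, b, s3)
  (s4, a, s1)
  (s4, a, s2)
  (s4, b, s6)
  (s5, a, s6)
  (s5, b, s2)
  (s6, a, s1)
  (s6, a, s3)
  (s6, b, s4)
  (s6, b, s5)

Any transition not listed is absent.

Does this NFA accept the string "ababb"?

No

Start in {s0}.
Read 'a': s0→{s5}; now {s5}.
Read 'b': s5→{s2}; now {s2}.
Read 'a': s2→{s4}; now {s4}.
Read 'b': s4→{s6}; now {s6}.
Read 'b': s6→{s4, s5}; now {s4, s5}.
The final set {s4, s5} contains no accepting state.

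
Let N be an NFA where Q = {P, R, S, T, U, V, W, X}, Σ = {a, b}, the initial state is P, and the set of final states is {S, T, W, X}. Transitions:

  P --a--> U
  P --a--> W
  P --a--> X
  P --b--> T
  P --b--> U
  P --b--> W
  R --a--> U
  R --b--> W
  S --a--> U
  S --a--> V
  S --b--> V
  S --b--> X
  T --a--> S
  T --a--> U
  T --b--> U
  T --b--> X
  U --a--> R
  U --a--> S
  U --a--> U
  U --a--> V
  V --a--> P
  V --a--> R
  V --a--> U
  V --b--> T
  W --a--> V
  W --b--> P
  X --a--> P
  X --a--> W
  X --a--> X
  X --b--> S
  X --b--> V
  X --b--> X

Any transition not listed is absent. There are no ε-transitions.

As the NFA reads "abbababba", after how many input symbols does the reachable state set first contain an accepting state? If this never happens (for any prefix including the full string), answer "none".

1

Start in {P}.
Read 'a': P→{U, W, X}; now {U, W, X}.
None of the earlier sets intersect F, but {U, W, X} does.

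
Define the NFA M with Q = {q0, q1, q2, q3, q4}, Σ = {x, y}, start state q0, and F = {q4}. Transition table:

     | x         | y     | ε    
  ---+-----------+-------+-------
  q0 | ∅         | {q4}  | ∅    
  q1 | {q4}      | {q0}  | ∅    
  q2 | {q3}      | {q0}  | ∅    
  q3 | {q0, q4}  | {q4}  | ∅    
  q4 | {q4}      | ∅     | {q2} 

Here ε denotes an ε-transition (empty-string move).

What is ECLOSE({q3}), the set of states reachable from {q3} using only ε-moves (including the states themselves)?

{q3}

Begin with {q3}.
No ε-moves leave this set, so the closure equals the set itself.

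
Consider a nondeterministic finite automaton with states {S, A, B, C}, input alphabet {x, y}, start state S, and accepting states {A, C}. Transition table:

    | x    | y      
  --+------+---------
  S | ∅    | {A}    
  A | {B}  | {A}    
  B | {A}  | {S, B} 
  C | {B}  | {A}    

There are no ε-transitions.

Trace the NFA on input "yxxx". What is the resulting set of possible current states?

{B}

Start in {S}.
Read 'y': S→{A}; now {A}.
Read 'x': A→{B}; now {B}.
Read 'x': B→{A}; now {A}.
Read 'x': A→{B}; now {B}.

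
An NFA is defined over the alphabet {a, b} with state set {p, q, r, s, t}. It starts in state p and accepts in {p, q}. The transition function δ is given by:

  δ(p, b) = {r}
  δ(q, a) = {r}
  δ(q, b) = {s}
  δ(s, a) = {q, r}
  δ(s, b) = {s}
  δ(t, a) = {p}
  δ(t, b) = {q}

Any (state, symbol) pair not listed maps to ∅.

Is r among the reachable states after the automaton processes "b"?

Yes

Start in {p}.
Read 'b': {p} → {r}.
State r is in {r}.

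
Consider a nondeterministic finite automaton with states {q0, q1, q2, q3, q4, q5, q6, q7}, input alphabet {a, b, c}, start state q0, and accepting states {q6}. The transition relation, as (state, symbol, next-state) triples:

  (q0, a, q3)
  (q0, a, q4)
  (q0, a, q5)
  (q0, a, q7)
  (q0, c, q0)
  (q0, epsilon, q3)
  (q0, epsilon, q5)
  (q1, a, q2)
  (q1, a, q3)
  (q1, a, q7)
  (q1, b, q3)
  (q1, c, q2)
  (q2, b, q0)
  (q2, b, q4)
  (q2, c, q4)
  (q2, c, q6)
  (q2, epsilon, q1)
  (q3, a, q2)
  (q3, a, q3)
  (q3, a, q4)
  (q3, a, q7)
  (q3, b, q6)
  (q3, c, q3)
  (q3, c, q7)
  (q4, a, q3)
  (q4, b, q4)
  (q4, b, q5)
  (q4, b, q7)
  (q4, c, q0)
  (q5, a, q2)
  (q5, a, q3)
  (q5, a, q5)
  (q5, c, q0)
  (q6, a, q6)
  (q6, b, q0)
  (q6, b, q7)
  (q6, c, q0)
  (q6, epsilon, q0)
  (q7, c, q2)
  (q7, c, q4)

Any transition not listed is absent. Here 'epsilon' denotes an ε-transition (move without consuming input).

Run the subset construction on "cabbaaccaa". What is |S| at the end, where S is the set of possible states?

8

Start: ε-closure({q0}) = {q0, q3, q5}.
Read 'c': {q0, q3, q5} → {q0, q3, q5, q7}.
Read 'a': {q0, q3, q5, q7} → {q1, q2, q3, q4, q5, q7}.
Read 'b': {q1, q2, q3, q4, q5, q7} → {q0, q3, q4, q5, q6, q7}.
Read 'b': {q0, q3, q4, q5, q6, q7} → {q0, q3, q4, q5, q6, q7}.
Read 'a': {q0, q3, q4, q5, q6, q7} → {q0, q1, q2, q3, q4, q5, q6, q7}.
Read 'a': {q0, q1, q2, q3, q4, q5, q6, q7} → {q0, q1, q2, q3, q4, q5, q6, q7}.
Read 'c': {q0, q1, q2, q3, q4, q5, q6, q7} → {q0, q1, q2, q3, q4, q5, q6, q7}.
Read 'c': {q0, q1, q2, q3, q4, q5, q6, q7} → {q0, q1, q2, q3, q4, q5, q6, q7}.
Read 'a': {q0, q1, q2, q3, q4, q5, q6, q7} → {q0, q1, q2, q3, q4, q5, q6, q7}.
Read 'a': {q0, q1, q2, q3, q4, q5, q6, q7} → {q0, q1, q2, q3, q4, q5, q6, q7}.
That set has 8 states.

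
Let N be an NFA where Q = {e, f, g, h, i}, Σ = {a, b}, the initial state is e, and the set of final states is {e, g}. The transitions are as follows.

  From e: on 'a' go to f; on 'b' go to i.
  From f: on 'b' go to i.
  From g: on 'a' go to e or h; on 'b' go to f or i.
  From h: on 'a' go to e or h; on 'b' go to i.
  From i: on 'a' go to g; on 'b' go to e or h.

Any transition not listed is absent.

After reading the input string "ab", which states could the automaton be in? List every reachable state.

{i}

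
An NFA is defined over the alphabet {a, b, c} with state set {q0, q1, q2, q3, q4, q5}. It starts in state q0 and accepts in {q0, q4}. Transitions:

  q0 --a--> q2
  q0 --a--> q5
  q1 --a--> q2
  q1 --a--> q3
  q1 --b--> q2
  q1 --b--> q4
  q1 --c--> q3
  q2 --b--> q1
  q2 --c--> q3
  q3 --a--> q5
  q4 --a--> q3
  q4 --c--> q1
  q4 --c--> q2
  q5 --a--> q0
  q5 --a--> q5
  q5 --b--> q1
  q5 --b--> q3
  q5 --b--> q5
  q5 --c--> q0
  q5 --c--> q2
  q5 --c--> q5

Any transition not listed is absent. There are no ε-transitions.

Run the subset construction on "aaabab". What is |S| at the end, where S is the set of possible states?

3

Start in {q0}.
Read 'a': {q0} → {q2, q5}.
Read 'a': {q2, q5} → {q0, q5}.
Read 'a': {q0, q5} → {q0, q2, q5}.
Read 'b': {q0, q2, q5} → {q1, q3, q5}.
Read 'a': {q1, q3, q5} → {q0, q2, q3, q5}.
Read 'b': {q0, q2, q3, q5} → {q1, q3, q5}.
That set has 3 states.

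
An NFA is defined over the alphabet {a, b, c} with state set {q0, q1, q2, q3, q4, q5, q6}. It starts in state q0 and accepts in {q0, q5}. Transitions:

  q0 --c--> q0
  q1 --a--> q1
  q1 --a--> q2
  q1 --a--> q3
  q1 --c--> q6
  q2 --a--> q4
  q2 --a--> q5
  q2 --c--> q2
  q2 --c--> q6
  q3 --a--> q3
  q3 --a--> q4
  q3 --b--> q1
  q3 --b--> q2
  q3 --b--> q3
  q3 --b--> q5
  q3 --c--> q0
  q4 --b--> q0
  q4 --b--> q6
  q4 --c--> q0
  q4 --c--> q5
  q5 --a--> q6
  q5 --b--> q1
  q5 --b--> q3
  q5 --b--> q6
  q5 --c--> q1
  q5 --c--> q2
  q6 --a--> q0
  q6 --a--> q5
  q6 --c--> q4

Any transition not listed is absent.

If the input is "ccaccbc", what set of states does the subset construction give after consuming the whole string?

Start in {q0}.
Read 'c': q0→{q0}; now {q0}.
Read 'c': q0→{q0}; now {q0}.
Read 'a': q0→∅; now ∅.
The set is empty and remains empty for the remaining 4 symbols.

∅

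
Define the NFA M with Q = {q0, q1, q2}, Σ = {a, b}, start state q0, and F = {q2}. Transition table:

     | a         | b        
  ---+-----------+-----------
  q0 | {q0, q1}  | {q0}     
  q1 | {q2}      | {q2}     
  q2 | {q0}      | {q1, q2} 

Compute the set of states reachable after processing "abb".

{q0, q1, q2}

Start in {q0}.
Read 'a': {q0} → {q0, q1}.
Read 'b': {q0, q1} → {q0, q2}.
Read 'b': {q0, q2} → {q0, q1, q2}.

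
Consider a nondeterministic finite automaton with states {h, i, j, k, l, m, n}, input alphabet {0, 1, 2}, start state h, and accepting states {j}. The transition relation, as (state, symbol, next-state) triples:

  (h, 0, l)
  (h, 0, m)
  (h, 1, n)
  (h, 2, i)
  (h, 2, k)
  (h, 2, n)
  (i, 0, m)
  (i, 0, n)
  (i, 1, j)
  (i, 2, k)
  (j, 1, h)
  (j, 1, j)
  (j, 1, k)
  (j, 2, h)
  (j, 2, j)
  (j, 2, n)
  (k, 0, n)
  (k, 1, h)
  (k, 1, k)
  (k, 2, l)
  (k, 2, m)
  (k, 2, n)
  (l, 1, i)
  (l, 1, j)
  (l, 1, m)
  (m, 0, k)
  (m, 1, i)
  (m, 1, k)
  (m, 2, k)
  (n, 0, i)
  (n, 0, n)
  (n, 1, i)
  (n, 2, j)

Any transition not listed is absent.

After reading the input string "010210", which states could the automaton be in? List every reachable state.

{k, l, m, n}

Start in {h}.
Read '0': {h} → {l, m}.
Read '1': {l, m} → {i, j, k, m}.
Read '0': {i, j, k, m} → {k, m, n}.
Read '2': {k, m, n} → {j, k, l, m, n}.
Read '1': {j, k, l, m, n} → {h, i, j, k, m}.
Read '0': {h, i, j, k, m} → {k, l, m, n}.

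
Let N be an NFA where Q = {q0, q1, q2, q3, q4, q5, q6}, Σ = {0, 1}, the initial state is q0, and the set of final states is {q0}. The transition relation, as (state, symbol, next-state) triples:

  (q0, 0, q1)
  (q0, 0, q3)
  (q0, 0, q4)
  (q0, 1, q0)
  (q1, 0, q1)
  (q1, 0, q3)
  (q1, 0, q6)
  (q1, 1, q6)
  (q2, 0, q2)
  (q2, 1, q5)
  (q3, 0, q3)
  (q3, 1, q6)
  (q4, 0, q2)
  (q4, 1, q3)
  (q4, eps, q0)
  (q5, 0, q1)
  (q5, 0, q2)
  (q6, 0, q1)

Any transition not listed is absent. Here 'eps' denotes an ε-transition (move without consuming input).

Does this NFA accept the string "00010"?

Start in {q0}.
Read '0': q0→{q1, q3, q4}; union {q1, q3, q4}; ε-closure = {q0, q1, q3, q4}.
Read '0': q0→{q1, q3, q4}, q1→{q1, q3, q6}, q3→{q3}, q4→{q2}; union {q1, q2, q3, q4, q6}; ε-closure = {q0, q1, q2, q3, q4, q6}.
Read '0': q0→{q1, q3, q4}, q1→{q1, q3, q6}, q2→{q2}, q3→{q3}, q4→{q2}, q6→{q1}; union {q1, q2, q3, q4, q6}; ε-closure = {q0, q1, q2, q3, q4, q6}.
Read '1': q0→{q0}, q1→{q6}, q2→{q5}, q3→{q6}, q4→{q3}, q6→∅; now {q0, q3, q5, q6}.
Read '0': q0→{q1, q3, q4}, q3→{q3}, q5→{q1, q2}, q6→{q1}; union {q1, q2, q3, q4}; ε-closure = {q0, q1, q2, q3, q4}.
The final set {q0, q1, q2, q3, q4} contains the accepting state q0.

Yes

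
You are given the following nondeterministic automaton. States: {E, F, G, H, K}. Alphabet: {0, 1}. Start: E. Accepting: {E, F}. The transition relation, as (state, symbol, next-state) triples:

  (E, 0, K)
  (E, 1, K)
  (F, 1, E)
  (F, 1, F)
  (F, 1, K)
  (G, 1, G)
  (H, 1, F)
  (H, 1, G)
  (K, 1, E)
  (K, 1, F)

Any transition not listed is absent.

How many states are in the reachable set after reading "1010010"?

0

Start in {E}.
Read '1': {E} → {K}.
Read '0': {K} → ∅.
The set is empty and remains empty for the remaining 5 symbols.
That set has 0 states.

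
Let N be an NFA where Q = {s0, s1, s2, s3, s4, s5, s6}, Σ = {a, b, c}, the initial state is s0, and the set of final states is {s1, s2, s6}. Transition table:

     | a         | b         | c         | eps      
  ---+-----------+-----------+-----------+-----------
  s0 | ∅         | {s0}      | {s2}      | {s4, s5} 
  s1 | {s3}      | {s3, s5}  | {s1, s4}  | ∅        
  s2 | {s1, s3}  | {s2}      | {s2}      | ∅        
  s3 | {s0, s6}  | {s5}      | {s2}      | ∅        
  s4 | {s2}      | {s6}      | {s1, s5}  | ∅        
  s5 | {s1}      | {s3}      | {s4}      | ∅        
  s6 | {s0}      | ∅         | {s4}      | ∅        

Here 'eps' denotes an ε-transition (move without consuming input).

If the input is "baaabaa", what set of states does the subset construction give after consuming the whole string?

Start: ε-closure({s0}) = {s0, s4, s5}.
Read 'b': {s0, s4, s5} → {s0, s3, s4, s5, s6}.
Read 'a': {s0, s3, s4, s5, s6} → {s0, s1, s2, s4, s5, s6}.
Read 'a': {s0, s1, s2, s4, s5, s6} → {s0, s1, s2, s3, s4, s5}.
Read 'a': {s0, s1, s2, s3, s4, s5} → {s0, s1, s2, s3, s4, s5, s6}.
Read 'b': {s0, s1, s2, s3, s4, s5, s6} → {s0, s2, s3, s4, s5, s6}.
Read 'a': {s0, s2, s3, s4, s5, s6} → {s0, s1, s2, s3, s4, s5, s6}.
Read 'a': {s0, s1, s2, s3, s4, s5, s6} → {s0, s1, s2, s3, s4, s5, s6}.

{s0, s1, s2, s3, s4, s5, s6}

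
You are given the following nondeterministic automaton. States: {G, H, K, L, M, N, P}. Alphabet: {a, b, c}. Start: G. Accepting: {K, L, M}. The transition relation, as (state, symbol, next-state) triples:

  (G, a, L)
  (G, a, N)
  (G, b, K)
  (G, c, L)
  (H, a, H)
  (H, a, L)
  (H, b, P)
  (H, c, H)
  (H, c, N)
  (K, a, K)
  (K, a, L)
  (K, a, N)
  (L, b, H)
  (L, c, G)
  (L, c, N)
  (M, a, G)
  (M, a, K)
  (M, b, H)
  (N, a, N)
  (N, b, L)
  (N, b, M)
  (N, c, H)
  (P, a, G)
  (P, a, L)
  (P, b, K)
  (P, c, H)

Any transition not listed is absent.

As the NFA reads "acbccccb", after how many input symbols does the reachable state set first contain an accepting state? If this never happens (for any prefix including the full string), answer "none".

Start in {G}.
Read 'a': {G} → {L, N}.
None of the earlier sets intersect F, but {L, N} does.

1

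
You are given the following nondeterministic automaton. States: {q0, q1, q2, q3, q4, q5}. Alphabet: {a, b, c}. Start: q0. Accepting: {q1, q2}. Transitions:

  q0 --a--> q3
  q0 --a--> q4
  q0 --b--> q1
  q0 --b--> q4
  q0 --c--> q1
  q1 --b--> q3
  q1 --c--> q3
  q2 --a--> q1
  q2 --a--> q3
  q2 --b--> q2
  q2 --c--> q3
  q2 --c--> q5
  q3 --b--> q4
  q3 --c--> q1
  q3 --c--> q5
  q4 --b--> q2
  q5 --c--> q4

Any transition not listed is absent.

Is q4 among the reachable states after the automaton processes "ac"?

No

Start in {q0}.
Read 'a': {q0} → {q3, q4}.
Read 'c': {q3, q4} → {q1, q5}.
State q4 is not in {q1, q5}.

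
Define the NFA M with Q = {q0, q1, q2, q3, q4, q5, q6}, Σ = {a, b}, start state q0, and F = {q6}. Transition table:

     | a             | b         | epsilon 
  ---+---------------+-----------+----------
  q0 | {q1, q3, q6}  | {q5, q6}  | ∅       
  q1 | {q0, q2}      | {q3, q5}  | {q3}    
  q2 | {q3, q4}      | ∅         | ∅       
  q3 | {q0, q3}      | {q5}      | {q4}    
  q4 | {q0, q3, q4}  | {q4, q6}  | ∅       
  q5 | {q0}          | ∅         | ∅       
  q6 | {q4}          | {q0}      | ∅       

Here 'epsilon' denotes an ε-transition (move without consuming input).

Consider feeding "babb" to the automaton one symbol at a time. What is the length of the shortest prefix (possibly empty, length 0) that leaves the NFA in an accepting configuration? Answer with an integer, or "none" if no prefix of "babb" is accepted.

Start in {q0}.
Read 'b': {q0} → {q5, q6}.
None of the earlier sets intersect F, but {q5, q6} does.

1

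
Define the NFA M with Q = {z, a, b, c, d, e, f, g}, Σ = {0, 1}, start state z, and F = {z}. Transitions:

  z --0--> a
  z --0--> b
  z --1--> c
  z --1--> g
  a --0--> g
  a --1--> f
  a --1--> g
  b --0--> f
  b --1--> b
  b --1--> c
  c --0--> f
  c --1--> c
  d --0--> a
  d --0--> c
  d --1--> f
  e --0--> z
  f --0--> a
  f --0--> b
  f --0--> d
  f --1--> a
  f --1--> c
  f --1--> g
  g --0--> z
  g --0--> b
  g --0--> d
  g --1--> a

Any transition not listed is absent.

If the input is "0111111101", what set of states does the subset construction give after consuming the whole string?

{a, b, c, f, g}

Start in {z}.
Read '0': {z} → {a, b}.
Read '1': {a, b} → {b, c, f, g}.
Read '1': {b, c, f, g} → {a, b, c, g}.
Read '1': {a, b, c, g} → {a, b, c, f, g}.
Read '1': {a, b, c, f, g} → {a, b, c, f, g}.
Read '1': {a, b, c, f, g} → {a, b, c, f, g}.
Read '1': {a, b, c, f, g} → {a, b, c, f, g}.
Read '1': {a, b, c, f, g} → {a, b, c, f, g}.
Read '0': {a, b, c, f, g} → {z, a, b, d, f, g}.
Read '1': {z, a, b, d, f, g} → {a, b, c, f, g}.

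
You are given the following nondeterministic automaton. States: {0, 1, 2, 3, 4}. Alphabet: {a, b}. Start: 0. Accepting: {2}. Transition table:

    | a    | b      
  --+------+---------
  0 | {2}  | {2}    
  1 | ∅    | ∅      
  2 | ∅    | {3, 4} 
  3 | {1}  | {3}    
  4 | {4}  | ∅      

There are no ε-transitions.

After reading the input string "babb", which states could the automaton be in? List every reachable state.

Start in {0}.
Read 'b': {0} → {2}.
Read 'a': {2} → ∅.
The set is empty and remains empty for the remaining 2 symbols.

∅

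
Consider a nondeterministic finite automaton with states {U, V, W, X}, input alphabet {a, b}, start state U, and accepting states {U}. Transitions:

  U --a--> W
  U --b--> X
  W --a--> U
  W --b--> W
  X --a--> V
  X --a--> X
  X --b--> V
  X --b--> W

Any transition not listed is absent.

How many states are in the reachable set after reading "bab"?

2

Start in {U}.
Read 'b': U→{X}; now {X}.
Read 'a': X→{V, X}; now {V, X}.
Read 'b': V→∅, X→{V, W}; now {V, W}.
That set has 2 states.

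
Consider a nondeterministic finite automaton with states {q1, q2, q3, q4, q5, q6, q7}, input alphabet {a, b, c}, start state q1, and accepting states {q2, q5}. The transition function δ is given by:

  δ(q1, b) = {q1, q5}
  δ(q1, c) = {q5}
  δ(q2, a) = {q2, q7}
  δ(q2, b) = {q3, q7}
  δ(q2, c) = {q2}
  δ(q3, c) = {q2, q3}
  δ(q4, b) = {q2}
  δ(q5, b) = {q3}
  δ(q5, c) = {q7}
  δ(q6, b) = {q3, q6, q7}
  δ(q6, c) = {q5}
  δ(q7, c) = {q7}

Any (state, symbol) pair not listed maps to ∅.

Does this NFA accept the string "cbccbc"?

Start in {q1}.
Read 'c': q1→{q5}; now {q5}.
Read 'b': q5→{q3}; now {q3}.
Read 'c': q3→{q2, q3}; now {q2, q3}.
Read 'c': q2→{q2}, q3→{q2, q3}; now {q2, q3}.
Read 'b': q2→{q3, q7}, q3→∅; now {q3, q7}.
Read 'c': q3→{q2, q3}, q7→{q7}; now {q2, q3, q7}.
The final set {q2, q3, q7} contains the accepting state q2.

Yes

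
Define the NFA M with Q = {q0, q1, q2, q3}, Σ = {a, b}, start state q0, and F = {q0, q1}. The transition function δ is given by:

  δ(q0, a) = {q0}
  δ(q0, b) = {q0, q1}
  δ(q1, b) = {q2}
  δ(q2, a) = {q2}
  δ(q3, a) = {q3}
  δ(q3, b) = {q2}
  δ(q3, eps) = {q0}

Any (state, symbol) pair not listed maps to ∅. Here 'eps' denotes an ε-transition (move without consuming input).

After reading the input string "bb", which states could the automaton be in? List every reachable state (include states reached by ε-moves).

{q0, q1, q2}

Start in {q0}.
Read 'b': q0→{q0, q1}; now {q0, q1}.
Read 'b': q0→{q0, q1}, q1→{q2}; now {q0, q1, q2}.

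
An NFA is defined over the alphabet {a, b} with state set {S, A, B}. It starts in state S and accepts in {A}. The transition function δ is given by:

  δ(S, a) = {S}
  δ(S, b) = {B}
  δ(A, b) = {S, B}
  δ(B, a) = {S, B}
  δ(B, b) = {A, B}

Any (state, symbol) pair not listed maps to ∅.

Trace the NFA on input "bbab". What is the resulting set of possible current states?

{A, B}

Start in {S}.
Read 'b': {S} → {B}.
Read 'b': {B} → {A, B}.
Read 'a': {A, B} → {S, B}.
Read 'b': {S, B} → {A, B}.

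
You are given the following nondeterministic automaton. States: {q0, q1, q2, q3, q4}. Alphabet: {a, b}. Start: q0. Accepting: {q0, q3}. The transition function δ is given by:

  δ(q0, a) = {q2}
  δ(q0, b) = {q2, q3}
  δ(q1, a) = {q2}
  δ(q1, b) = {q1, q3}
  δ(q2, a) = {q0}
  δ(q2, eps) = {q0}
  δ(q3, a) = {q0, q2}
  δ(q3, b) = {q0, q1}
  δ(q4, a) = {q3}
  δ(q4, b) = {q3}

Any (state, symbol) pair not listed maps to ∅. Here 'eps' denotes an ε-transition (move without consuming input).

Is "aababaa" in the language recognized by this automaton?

Start in {q0}.
Read 'a': {q0} → {q0, q2}.
Read 'a': {q0, q2} → {q0, q2}.
Read 'b': {q0, q2} → {q0, q2, q3}.
Read 'a': {q0, q2, q3} → {q0, q2}.
Read 'b': {q0, q2} → {q0, q2, q3}.
Read 'a': {q0, q2, q3} → {q0, q2}.
Read 'a': {q0, q2} → {q0, q2}.
The final set {q0, q2} contains the accepting state q0.

Yes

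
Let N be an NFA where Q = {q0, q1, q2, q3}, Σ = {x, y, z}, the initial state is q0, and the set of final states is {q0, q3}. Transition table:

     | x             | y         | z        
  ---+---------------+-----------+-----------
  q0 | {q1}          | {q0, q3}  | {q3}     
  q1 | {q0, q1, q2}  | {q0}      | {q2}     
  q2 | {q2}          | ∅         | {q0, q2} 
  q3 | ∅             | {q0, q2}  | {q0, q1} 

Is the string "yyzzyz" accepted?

Yes

Start in {q0}.
Read 'y': {q0} → {q0, q3}.
Read 'y': {q0, q3} → {q0, q2, q3}.
Read 'z': {q0, q2, q3} → {q0, q1, q2, q3}.
Read 'z': {q0, q1, q2, q3} → {q0, q1, q2, q3}.
Read 'y': {q0, q1, q2, q3} → {q0, q2, q3}.
Read 'z': {q0, q2, q3} → {q0, q1, q2, q3}.
The final set {q0, q1, q2, q3} contains the accepting states q0, q3.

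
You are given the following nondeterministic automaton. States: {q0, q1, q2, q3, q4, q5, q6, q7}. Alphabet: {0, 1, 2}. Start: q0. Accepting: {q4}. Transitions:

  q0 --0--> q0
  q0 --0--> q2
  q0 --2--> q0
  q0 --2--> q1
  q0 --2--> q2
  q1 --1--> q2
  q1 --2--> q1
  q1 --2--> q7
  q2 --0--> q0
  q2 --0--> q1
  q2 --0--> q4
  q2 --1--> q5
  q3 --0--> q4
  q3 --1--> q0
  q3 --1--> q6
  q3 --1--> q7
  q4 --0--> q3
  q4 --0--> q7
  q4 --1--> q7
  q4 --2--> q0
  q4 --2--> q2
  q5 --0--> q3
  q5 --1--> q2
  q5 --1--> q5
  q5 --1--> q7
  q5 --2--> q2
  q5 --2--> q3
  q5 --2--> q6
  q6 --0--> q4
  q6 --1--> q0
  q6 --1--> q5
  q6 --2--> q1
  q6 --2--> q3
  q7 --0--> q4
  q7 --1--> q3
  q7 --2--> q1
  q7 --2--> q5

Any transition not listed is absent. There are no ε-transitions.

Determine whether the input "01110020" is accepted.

Yes

Start in {q0}.
Read '0': {q0} → {q0, q2}.
Read '1': {q0, q2} → {q5}.
Read '1': {q5} → {q2, q5, q7}.
Read '1': {q2, q5, q7} → {q2, q3, q5, q7}.
Read '0': {q2, q3, q5, q7} → {q0, q1, q3, q4}.
Read '0': {q0, q1, q3, q4} → {q0, q2, q3, q4, q7}.
Read '2': {q0, q2, q3, q4, q7} → {q0, q1, q2, q5}.
Read '0': {q0, q1, q2, q5} → {q0, q1, q2, q3, q4}.
The final set {q0, q1, q2, q3, q4} contains the accepting state q4.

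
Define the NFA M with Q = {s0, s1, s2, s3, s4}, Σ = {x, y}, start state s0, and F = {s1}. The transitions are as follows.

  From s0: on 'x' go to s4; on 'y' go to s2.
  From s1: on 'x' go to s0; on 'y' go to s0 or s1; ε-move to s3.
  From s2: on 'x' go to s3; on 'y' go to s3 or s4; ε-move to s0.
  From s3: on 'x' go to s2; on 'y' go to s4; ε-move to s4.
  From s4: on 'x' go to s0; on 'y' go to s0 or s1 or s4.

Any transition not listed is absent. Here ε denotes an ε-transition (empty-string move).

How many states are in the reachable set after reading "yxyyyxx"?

Start in {s0}.
Read 'y': s0→{s2}; union {s2}; ε-closure = {s0, s2}.
Read 'x': s0→{s4}, s2→{s3}; now {s3, s4}.
Read 'y': s3→{s4}, s4→{s0, s1, s4}; union {s0, s1, s4}; ε-closure = {s0, s1, s3, s4}.
Read 'y': s0→{s2}, s1→{s0, s1}, s3→{s4}, s4→{s0, s1, s4}; union {s0, s1, s2, s4}; ε-closure = {s0, s1, s2, s3, s4}.
Read 'y': s0→{s2}, s1→{s0, s1}, s2→{s3, s4}, s3→{s4}, s4→{s0, s1, s4}; now {s0, s1, s2, s3, s4}.
Read 'x': s0→{s4}, s1→{s0}, s2→{s3}, s3→{s2}, s4→{s0}; now {s0, s2, s3, s4}.
Read 'x': s0→{s4}, s2→{s3}, s3→{s2}, s4→{s0}; now {s0, s2, s3, s4}.
That set has 4 states.

4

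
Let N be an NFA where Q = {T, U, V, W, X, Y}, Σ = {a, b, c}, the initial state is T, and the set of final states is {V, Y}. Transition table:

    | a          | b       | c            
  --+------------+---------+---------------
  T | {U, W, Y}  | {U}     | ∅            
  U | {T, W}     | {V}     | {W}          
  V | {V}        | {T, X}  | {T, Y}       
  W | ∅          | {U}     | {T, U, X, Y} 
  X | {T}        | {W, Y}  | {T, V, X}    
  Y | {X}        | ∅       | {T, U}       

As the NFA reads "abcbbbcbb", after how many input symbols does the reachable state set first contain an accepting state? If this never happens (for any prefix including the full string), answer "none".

1

Start in {T}.
Read 'a': T→{U, W, Y}; now {U, W, Y}.
None of the earlier sets intersect F, but {U, W, Y} does.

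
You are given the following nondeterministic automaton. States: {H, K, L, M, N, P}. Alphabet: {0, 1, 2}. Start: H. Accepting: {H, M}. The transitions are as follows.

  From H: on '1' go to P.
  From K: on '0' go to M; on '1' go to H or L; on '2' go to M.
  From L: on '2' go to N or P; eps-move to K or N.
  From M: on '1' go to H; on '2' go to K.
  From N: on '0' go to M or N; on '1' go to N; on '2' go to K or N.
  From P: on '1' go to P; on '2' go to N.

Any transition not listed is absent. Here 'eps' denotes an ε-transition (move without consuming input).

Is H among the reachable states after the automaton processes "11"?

No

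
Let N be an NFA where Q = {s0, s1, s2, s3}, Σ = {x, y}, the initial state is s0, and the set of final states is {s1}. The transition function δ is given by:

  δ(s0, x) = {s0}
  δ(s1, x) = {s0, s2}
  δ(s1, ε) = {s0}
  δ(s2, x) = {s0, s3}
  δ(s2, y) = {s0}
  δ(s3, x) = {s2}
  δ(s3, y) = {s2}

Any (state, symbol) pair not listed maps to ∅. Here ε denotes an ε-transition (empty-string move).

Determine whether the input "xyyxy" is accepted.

No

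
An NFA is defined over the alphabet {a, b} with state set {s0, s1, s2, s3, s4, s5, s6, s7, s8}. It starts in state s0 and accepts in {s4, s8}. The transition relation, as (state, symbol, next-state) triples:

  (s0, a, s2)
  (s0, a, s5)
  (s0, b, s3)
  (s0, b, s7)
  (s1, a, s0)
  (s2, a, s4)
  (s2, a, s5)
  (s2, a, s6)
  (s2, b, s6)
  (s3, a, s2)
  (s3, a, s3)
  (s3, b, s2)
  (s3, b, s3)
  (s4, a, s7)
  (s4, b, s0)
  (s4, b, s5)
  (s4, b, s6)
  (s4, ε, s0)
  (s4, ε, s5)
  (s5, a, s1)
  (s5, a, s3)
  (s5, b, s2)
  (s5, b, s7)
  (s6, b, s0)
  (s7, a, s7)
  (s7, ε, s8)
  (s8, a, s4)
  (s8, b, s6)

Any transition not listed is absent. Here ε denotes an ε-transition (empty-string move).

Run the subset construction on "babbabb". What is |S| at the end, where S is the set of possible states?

Start in {s0}.
Read 'b': s0→{s3, s7}; union {s3, s7}; ε-closure = {s3, s7, s8}.
Read 'a': s3→{s2, s3}, s7→{s7}, s8→{s4}; union {s2, s3, s4, s7}; ε-closure = {s0, s2, s3, s4, s5, s7, s8}.
Read 'b': s0→{s3, s7}, s2→{s6}, s3→{s2, s3}, s4→{s0, s5, s6}, s5→{s2, s7}, s7→∅, s8→{s6}; union {s0, s2, s3, s5, s6, s7}; ε-closure = {s0, s2, s3, s5, s6, s7, s8}.
Read 'b': s0→{s3, s7}, s2→{s6}, s3→{s2, s3}, s5→{s2, s7}, s6→{s0}, s7→∅, s8→{s6}; union {s0, s2, s3, s6, s7}; ε-closure = {s0, s2, s3, s6, s7, s8}.
Read 'a': s0→{s2, s5}, s2→{s4, s5, s6}, s3→{s2, s3}, s6→∅, s7→{s7}, s8→{s4}; union {s2, s3, s4, s5, s6, s7}; ε-closure = {s0, s2, s3, s4, s5, s6, s7, s8}.
Read 'b': s0→{s3, s7}, s2→{s6}, s3→{s2, s3}, s4→{s0, s5, s6}, s5→{s2, s7}, s6→{s0}, s7→∅, s8→{s6}; union {s0, s2, s3, s5, s6, s7}; ε-closure = {s0, s2, s3, s5, s6, s7, s8}.
Read 'b': s0→{s3, s7}, s2→{s6}, s3→{s2, s3}, s5→{s2, s7}, s6→{s0}, s7→∅, s8→{s6}; union {s0, s2, s3, s6, s7}; ε-closure = {s0, s2, s3, s6, s7, s8}.
That set has 6 states.

6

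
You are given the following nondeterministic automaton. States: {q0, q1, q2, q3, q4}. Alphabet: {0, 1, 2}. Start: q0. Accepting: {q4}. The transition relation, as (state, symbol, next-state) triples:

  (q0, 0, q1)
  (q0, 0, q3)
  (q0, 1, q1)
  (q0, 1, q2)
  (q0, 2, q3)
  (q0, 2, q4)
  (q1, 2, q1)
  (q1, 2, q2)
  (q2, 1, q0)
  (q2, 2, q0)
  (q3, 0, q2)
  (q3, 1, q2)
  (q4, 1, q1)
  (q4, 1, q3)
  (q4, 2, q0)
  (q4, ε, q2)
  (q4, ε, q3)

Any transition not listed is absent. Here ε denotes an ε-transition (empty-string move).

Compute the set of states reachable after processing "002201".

{q0}

Start in {q0}.
Read '0': {q0} → {q1, q3}.
Read '0': {q1, q3} → {q2}.
Read '2': {q2} → {q0}.
Read '2': {q0} → {q2, q3, q4}.
Read '0': {q2, q3, q4} → {q2}.
Read '1': {q2} → {q0}.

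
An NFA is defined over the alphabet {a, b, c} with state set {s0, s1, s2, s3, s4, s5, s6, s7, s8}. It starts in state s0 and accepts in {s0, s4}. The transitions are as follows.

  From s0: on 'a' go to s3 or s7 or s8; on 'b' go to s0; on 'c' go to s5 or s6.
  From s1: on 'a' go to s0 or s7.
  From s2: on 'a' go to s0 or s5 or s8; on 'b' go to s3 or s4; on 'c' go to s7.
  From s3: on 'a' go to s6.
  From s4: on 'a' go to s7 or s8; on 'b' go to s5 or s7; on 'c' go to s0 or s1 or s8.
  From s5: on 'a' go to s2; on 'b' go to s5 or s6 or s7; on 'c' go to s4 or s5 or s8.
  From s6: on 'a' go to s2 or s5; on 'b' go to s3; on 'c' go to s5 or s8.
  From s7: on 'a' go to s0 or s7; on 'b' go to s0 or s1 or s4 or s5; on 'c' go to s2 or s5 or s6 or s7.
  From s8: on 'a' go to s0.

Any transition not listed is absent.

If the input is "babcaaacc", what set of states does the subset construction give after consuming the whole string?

{s0, s1, s2, s4, s5, s6, s7, s8}

Start in {s0}.
Read 'b': {s0} → {s0}.
Read 'a': {s0} → {s3, s7, s8}.
Read 'b': {s3, s7, s8} → {s0, s1, s4, s5}.
Read 'c': {s0, s1, s4, s5} → {s0, s1, s4, s5, s6, s8}.
Read 'a': {s0, s1, s4, s5, s6, s8} → {s0, s2, s3, s5, s7, s8}.
Read 'a': {s0, s2, s3, s5, s7, s8} → {s0, s2, s3, s5, s6, s7, s8}.
Read 'a': {s0, s2, s3, s5, s6, s7, s8} → {s0, s2, s3, s5, s6, s7, s8}.
Read 'c': {s0, s2, s3, s5, s6, s7, s8} → {s2, s4, s5, s6, s7, s8}.
Read 'c': {s2, s4, s5, s6, s7, s8} → {s0, s1, s2, s4, s5, s6, s7, s8}.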